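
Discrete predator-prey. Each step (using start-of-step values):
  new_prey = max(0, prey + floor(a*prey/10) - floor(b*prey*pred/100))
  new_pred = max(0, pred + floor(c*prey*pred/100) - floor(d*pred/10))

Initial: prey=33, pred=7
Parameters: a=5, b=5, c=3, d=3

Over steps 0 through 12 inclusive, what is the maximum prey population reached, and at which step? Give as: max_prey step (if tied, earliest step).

Step 1: prey: 33+16-11=38; pred: 7+6-2=11
Step 2: prey: 38+19-20=37; pred: 11+12-3=20
Step 3: prey: 37+18-37=18; pred: 20+22-6=36
Step 4: prey: 18+9-32=0; pred: 36+19-10=45
Step 5: prey: 0+0-0=0; pred: 45+0-13=32
Step 6: prey: 0+0-0=0; pred: 32+0-9=23
Step 7: prey: 0+0-0=0; pred: 23+0-6=17
Step 8: prey: 0+0-0=0; pred: 17+0-5=12
Step 9: prey: 0+0-0=0; pred: 12+0-3=9
Step 10: prey: 0+0-0=0; pred: 9+0-2=7
Step 11: prey: 0+0-0=0; pred: 7+0-2=5
Step 12: prey: 0+0-0=0; pred: 5+0-1=4
Max prey = 38 at step 1

Answer: 38 1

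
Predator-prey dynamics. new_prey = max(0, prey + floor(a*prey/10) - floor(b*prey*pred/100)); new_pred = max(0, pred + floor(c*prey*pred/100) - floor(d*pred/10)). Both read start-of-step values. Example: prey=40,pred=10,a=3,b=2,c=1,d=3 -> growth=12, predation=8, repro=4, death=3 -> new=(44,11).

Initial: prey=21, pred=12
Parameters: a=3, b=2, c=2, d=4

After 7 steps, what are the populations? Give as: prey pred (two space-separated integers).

Step 1: prey: 21+6-5=22; pred: 12+5-4=13
Step 2: prey: 22+6-5=23; pred: 13+5-5=13
Step 3: prey: 23+6-5=24; pred: 13+5-5=13
Step 4: prey: 24+7-6=25; pred: 13+6-5=14
Step 5: prey: 25+7-7=25; pred: 14+7-5=16
Step 6: prey: 25+7-8=24; pred: 16+8-6=18
Step 7: prey: 24+7-8=23; pred: 18+8-7=19

Answer: 23 19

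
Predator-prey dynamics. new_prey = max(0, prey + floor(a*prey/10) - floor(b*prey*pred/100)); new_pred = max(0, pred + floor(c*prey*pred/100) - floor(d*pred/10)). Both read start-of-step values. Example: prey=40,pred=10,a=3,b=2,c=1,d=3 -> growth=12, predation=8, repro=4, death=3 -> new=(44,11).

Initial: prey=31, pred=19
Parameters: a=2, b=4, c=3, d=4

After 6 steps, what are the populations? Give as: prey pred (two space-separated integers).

Step 1: prey: 31+6-23=14; pred: 19+17-7=29
Step 2: prey: 14+2-16=0; pred: 29+12-11=30
Step 3: prey: 0+0-0=0; pred: 30+0-12=18
Step 4: prey: 0+0-0=0; pred: 18+0-7=11
Step 5: prey: 0+0-0=0; pred: 11+0-4=7
Step 6: prey: 0+0-0=0; pred: 7+0-2=5

Answer: 0 5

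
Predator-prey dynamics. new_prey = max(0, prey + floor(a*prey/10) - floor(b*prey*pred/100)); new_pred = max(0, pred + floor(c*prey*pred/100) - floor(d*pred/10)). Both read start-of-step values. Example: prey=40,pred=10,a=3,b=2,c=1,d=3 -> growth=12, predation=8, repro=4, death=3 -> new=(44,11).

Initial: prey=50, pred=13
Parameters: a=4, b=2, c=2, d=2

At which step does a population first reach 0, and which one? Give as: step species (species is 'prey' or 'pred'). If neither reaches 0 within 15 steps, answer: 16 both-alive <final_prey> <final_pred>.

Answer: 4 prey

Derivation:
Step 1: prey: 50+20-13=57; pred: 13+13-2=24
Step 2: prey: 57+22-27=52; pred: 24+27-4=47
Step 3: prey: 52+20-48=24; pred: 47+48-9=86
Step 4: prey: 24+9-41=0; pred: 86+41-17=110
First extinction: prey at step 4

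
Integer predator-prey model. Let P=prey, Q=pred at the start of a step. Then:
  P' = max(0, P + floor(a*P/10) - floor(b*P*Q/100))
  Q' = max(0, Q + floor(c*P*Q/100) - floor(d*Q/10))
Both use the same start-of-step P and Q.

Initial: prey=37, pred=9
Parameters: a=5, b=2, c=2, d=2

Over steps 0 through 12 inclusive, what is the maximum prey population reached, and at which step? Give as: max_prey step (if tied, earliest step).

Step 1: prey: 37+18-6=49; pred: 9+6-1=14
Step 2: prey: 49+24-13=60; pred: 14+13-2=25
Step 3: prey: 60+30-30=60; pred: 25+30-5=50
Step 4: prey: 60+30-60=30; pred: 50+60-10=100
Step 5: prey: 30+15-60=0; pred: 100+60-20=140
Step 6: prey: 0+0-0=0; pred: 140+0-28=112
Step 7: prey: 0+0-0=0; pred: 112+0-22=90
Step 8: prey: 0+0-0=0; pred: 90+0-18=72
Step 9: prey: 0+0-0=0; pred: 72+0-14=58
Step 10: prey: 0+0-0=0; pred: 58+0-11=47
Step 11: prey: 0+0-0=0; pred: 47+0-9=38
Step 12: prey: 0+0-0=0; pred: 38+0-7=31
Max prey = 60 at step 2

Answer: 60 2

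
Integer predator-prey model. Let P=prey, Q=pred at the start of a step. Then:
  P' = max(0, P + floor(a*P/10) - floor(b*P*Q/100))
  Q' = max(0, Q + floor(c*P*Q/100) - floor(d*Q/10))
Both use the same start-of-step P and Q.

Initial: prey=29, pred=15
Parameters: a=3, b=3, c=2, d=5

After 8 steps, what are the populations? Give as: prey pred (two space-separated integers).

Answer: 18 4

Derivation:
Step 1: prey: 29+8-13=24; pred: 15+8-7=16
Step 2: prey: 24+7-11=20; pred: 16+7-8=15
Step 3: prey: 20+6-9=17; pred: 15+6-7=14
Step 4: prey: 17+5-7=15; pred: 14+4-7=11
Step 5: prey: 15+4-4=15; pred: 11+3-5=9
Step 6: prey: 15+4-4=15; pred: 9+2-4=7
Step 7: prey: 15+4-3=16; pred: 7+2-3=6
Step 8: prey: 16+4-2=18; pred: 6+1-3=4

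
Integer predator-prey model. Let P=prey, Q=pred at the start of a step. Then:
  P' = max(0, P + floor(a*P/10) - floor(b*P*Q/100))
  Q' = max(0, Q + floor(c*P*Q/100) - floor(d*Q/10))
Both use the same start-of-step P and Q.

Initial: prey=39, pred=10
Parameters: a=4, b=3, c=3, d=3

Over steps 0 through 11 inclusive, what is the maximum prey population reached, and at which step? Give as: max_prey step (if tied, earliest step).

Answer: 43 1

Derivation:
Step 1: prey: 39+15-11=43; pred: 10+11-3=18
Step 2: prey: 43+17-23=37; pred: 18+23-5=36
Step 3: prey: 37+14-39=12; pred: 36+39-10=65
Step 4: prey: 12+4-23=0; pred: 65+23-19=69
Step 5: prey: 0+0-0=0; pred: 69+0-20=49
Step 6: prey: 0+0-0=0; pred: 49+0-14=35
Step 7: prey: 0+0-0=0; pred: 35+0-10=25
Step 8: prey: 0+0-0=0; pred: 25+0-7=18
Step 9: prey: 0+0-0=0; pred: 18+0-5=13
Step 10: prey: 0+0-0=0; pred: 13+0-3=10
Step 11: prey: 0+0-0=0; pred: 10+0-3=7
Max prey = 43 at step 1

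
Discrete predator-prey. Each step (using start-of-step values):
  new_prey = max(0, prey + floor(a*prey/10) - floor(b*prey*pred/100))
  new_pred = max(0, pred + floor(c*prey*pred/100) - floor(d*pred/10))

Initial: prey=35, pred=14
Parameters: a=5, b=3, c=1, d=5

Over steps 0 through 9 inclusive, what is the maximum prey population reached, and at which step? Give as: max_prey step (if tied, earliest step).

Step 1: prey: 35+17-14=38; pred: 14+4-7=11
Step 2: prey: 38+19-12=45; pred: 11+4-5=10
Step 3: prey: 45+22-13=54; pred: 10+4-5=9
Step 4: prey: 54+27-14=67; pred: 9+4-4=9
Step 5: prey: 67+33-18=82; pred: 9+6-4=11
Step 6: prey: 82+41-27=96; pred: 11+9-5=15
Step 7: prey: 96+48-43=101; pred: 15+14-7=22
Step 8: prey: 101+50-66=85; pred: 22+22-11=33
Step 9: prey: 85+42-84=43; pred: 33+28-16=45
Max prey = 101 at step 7

Answer: 101 7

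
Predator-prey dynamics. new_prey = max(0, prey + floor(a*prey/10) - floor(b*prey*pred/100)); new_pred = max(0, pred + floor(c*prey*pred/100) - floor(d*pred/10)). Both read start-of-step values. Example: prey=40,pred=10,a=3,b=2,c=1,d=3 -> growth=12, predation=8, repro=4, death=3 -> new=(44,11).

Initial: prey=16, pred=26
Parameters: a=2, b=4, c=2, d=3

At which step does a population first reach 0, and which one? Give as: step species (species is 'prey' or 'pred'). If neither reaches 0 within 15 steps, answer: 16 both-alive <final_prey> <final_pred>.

Answer: 2 prey

Derivation:
Step 1: prey: 16+3-16=3; pred: 26+8-7=27
Step 2: prey: 3+0-3=0; pred: 27+1-8=20
First extinction: prey at step 2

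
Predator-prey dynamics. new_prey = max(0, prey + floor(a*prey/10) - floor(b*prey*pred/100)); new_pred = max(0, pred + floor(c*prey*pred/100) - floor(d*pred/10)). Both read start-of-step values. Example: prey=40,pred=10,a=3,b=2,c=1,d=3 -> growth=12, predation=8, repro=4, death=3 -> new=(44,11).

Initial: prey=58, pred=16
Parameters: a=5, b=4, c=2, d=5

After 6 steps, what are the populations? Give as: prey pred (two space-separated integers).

Step 1: prey: 58+29-37=50; pred: 16+18-8=26
Step 2: prey: 50+25-52=23; pred: 26+26-13=39
Step 3: prey: 23+11-35=0; pred: 39+17-19=37
Step 4: prey: 0+0-0=0; pred: 37+0-18=19
Step 5: prey: 0+0-0=0; pred: 19+0-9=10
Step 6: prey: 0+0-0=0; pred: 10+0-5=5

Answer: 0 5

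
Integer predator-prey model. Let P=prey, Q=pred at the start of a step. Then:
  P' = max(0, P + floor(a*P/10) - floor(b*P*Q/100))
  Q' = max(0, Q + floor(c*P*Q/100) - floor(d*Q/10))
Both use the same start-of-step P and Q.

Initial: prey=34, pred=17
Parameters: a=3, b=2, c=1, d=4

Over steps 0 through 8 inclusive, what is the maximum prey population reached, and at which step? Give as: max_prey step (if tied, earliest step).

Step 1: prey: 34+10-11=33; pred: 17+5-6=16
Step 2: prey: 33+9-10=32; pred: 16+5-6=15
Step 3: prey: 32+9-9=32; pred: 15+4-6=13
Step 4: prey: 32+9-8=33; pred: 13+4-5=12
Step 5: prey: 33+9-7=35; pred: 12+3-4=11
Step 6: prey: 35+10-7=38; pred: 11+3-4=10
Step 7: prey: 38+11-7=42; pred: 10+3-4=9
Step 8: prey: 42+12-7=47; pred: 9+3-3=9
Max prey = 47 at step 8

Answer: 47 8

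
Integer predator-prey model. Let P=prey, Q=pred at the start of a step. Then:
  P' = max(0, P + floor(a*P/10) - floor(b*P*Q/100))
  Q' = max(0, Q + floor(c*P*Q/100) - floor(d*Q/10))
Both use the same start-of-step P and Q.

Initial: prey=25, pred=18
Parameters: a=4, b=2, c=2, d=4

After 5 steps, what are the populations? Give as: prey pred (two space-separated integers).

Answer: 20 29

Derivation:
Step 1: prey: 25+10-9=26; pred: 18+9-7=20
Step 2: prey: 26+10-10=26; pred: 20+10-8=22
Step 3: prey: 26+10-11=25; pred: 22+11-8=25
Step 4: prey: 25+10-12=23; pred: 25+12-10=27
Step 5: prey: 23+9-12=20; pred: 27+12-10=29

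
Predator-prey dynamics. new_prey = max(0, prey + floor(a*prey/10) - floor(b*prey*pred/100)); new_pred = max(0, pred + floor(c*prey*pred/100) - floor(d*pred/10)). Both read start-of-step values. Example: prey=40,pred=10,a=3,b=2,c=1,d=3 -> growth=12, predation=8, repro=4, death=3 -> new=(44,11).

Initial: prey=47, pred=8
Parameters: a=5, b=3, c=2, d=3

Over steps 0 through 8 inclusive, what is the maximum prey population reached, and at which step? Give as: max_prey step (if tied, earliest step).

Step 1: prey: 47+23-11=59; pred: 8+7-2=13
Step 2: prey: 59+29-23=65; pred: 13+15-3=25
Step 3: prey: 65+32-48=49; pred: 25+32-7=50
Step 4: prey: 49+24-73=0; pred: 50+49-15=84
Step 5: prey: 0+0-0=0; pred: 84+0-25=59
Step 6: prey: 0+0-0=0; pred: 59+0-17=42
Step 7: prey: 0+0-0=0; pred: 42+0-12=30
Step 8: prey: 0+0-0=0; pred: 30+0-9=21
Max prey = 65 at step 2

Answer: 65 2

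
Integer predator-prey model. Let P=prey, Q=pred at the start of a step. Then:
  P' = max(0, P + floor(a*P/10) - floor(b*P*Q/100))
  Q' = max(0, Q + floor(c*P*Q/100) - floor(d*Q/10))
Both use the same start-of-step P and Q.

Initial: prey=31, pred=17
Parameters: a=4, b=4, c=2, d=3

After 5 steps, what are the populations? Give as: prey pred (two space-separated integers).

Step 1: prey: 31+12-21=22; pred: 17+10-5=22
Step 2: prey: 22+8-19=11; pred: 22+9-6=25
Step 3: prey: 11+4-11=4; pred: 25+5-7=23
Step 4: prey: 4+1-3=2; pred: 23+1-6=18
Step 5: prey: 2+0-1=1; pred: 18+0-5=13

Answer: 1 13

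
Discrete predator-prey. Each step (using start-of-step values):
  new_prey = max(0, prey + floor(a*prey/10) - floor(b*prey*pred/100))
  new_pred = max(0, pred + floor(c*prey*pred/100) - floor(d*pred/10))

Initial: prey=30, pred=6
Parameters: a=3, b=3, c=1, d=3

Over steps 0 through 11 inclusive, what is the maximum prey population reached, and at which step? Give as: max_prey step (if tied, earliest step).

Step 1: prey: 30+9-5=34; pred: 6+1-1=6
Step 2: prey: 34+10-6=38; pred: 6+2-1=7
Step 3: prey: 38+11-7=42; pred: 7+2-2=7
Step 4: prey: 42+12-8=46; pred: 7+2-2=7
Step 5: prey: 46+13-9=50; pred: 7+3-2=8
Step 6: prey: 50+15-12=53; pred: 8+4-2=10
Step 7: prey: 53+15-15=53; pred: 10+5-3=12
Step 8: prey: 53+15-19=49; pred: 12+6-3=15
Step 9: prey: 49+14-22=41; pred: 15+7-4=18
Step 10: prey: 41+12-22=31; pred: 18+7-5=20
Step 11: prey: 31+9-18=22; pred: 20+6-6=20
Max prey = 53 at step 6

Answer: 53 6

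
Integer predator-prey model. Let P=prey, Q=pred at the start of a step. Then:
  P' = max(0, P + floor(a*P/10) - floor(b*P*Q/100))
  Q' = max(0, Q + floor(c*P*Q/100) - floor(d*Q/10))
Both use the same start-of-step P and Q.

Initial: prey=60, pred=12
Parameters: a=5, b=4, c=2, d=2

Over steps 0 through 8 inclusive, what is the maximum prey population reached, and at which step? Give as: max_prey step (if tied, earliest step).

Answer: 62 1

Derivation:
Step 1: prey: 60+30-28=62; pred: 12+14-2=24
Step 2: prey: 62+31-59=34; pred: 24+29-4=49
Step 3: prey: 34+17-66=0; pred: 49+33-9=73
Step 4: prey: 0+0-0=0; pred: 73+0-14=59
Step 5: prey: 0+0-0=0; pred: 59+0-11=48
Step 6: prey: 0+0-0=0; pred: 48+0-9=39
Step 7: prey: 0+0-0=0; pred: 39+0-7=32
Step 8: prey: 0+0-0=0; pred: 32+0-6=26
Max prey = 62 at step 1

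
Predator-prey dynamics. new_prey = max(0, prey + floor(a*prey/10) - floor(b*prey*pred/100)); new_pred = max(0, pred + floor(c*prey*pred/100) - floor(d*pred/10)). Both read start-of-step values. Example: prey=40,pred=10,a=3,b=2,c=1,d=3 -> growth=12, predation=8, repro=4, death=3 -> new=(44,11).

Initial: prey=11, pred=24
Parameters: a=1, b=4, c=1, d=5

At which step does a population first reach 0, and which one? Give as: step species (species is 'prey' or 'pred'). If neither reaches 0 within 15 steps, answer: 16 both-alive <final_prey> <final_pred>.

Answer: 16 both-alive 1 1

Derivation:
Step 1: prey: 11+1-10=2; pred: 24+2-12=14
Step 2: prey: 2+0-1=1; pred: 14+0-7=7
Step 3: prey: 1+0-0=1; pred: 7+0-3=4
Step 4: prey: 1+0-0=1; pred: 4+0-2=2
Step 5: prey: 1+0-0=1; pred: 2+0-1=1
Step 6: prey: 1+0-0=1; pred: 1+0-0=1
Steps 7-15: state stable at prey=1, pred=1 (no change)
No extinction within 15 steps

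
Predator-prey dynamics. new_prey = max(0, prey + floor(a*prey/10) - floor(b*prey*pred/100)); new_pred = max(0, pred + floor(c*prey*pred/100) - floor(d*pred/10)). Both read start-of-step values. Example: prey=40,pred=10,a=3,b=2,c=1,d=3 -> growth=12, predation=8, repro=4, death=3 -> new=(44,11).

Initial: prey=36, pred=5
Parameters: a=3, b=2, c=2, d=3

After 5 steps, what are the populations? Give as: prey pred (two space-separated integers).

Step 1: prey: 36+10-3=43; pred: 5+3-1=7
Step 2: prey: 43+12-6=49; pred: 7+6-2=11
Step 3: prey: 49+14-10=53; pred: 11+10-3=18
Step 4: prey: 53+15-19=49; pred: 18+19-5=32
Step 5: prey: 49+14-31=32; pred: 32+31-9=54

Answer: 32 54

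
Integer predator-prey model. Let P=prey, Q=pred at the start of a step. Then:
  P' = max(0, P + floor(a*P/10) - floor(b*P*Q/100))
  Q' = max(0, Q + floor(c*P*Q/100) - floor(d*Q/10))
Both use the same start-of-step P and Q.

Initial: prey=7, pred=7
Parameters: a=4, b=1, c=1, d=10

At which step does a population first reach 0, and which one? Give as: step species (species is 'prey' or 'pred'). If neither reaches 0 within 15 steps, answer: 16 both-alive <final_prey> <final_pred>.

Step 1: prey: 7+2-0=9; pred: 7+0-7=0
First extinction: pred at step 1

Answer: 1 pred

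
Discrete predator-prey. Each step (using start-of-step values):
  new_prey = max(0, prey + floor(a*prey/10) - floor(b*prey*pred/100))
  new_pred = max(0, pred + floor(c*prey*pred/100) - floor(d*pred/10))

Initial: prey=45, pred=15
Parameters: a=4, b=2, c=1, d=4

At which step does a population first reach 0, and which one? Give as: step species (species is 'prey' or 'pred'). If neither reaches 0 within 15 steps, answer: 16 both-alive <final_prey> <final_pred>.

Step 1: prey: 45+18-13=50; pred: 15+6-6=15
Step 2: prey: 50+20-15=55; pred: 15+7-6=16
Step 3: prey: 55+22-17=60; pred: 16+8-6=18
Step 4: prey: 60+24-21=63; pred: 18+10-7=21
Step 5: prey: 63+25-26=62; pred: 21+13-8=26
Step 6: prey: 62+24-32=54; pred: 26+16-10=32
Step 7: prey: 54+21-34=41; pred: 32+17-12=37
Step 8: prey: 41+16-30=27; pred: 37+15-14=38
Step 9: prey: 27+10-20=17; pred: 38+10-15=33
Step 10: prey: 17+6-11=12; pred: 33+5-13=25
Step 11: prey: 12+4-6=10; pred: 25+3-10=18
Step 12: prey: 10+4-3=11; pred: 18+1-7=12
Step 13: prey: 11+4-2=13; pred: 12+1-4=9
Step 14: prey: 13+5-2=16; pred: 9+1-3=7
Step 15: prey: 16+6-2=20; pred: 7+1-2=6
No extinction within 15 steps

Answer: 16 both-alive 20 6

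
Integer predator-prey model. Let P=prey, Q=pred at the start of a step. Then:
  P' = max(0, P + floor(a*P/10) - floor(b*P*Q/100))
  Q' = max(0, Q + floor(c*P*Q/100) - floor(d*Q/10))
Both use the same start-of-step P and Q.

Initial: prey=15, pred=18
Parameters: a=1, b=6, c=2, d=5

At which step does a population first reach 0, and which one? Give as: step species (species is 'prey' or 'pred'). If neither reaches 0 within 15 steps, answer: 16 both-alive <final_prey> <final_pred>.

Answer: 1 prey

Derivation:
Step 1: prey: 15+1-16=0; pred: 18+5-9=14
First extinction: prey at step 1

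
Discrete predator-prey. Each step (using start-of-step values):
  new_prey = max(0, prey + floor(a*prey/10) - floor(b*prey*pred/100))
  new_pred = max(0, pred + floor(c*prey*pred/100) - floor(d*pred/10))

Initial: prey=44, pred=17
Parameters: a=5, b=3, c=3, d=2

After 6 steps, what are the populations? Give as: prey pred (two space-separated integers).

Step 1: prey: 44+22-22=44; pred: 17+22-3=36
Step 2: prey: 44+22-47=19; pred: 36+47-7=76
Step 3: prey: 19+9-43=0; pred: 76+43-15=104
Step 4: prey: 0+0-0=0; pred: 104+0-20=84
Step 5: prey: 0+0-0=0; pred: 84+0-16=68
Step 6: prey: 0+0-0=0; pred: 68+0-13=55

Answer: 0 55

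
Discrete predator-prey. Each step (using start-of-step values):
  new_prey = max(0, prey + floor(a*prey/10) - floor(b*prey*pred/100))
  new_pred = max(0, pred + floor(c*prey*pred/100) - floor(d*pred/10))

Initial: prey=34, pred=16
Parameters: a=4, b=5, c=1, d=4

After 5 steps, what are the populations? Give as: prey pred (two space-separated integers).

Step 1: prey: 34+13-27=20; pred: 16+5-6=15
Step 2: prey: 20+8-15=13; pred: 15+3-6=12
Step 3: prey: 13+5-7=11; pred: 12+1-4=9
Step 4: prey: 11+4-4=11; pred: 9+0-3=6
Step 5: prey: 11+4-3=12; pred: 6+0-2=4

Answer: 12 4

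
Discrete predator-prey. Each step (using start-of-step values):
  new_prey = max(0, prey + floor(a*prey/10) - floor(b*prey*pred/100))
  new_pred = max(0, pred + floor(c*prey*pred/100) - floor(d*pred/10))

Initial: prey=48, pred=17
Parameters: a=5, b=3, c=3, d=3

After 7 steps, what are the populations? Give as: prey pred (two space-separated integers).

Answer: 0 26

Derivation:
Step 1: prey: 48+24-24=48; pred: 17+24-5=36
Step 2: prey: 48+24-51=21; pred: 36+51-10=77
Step 3: prey: 21+10-48=0; pred: 77+48-23=102
Step 4: prey: 0+0-0=0; pred: 102+0-30=72
Step 5: prey: 0+0-0=0; pred: 72+0-21=51
Step 6: prey: 0+0-0=0; pred: 51+0-15=36
Step 7: prey: 0+0-0=0; pred: 36+0-10=26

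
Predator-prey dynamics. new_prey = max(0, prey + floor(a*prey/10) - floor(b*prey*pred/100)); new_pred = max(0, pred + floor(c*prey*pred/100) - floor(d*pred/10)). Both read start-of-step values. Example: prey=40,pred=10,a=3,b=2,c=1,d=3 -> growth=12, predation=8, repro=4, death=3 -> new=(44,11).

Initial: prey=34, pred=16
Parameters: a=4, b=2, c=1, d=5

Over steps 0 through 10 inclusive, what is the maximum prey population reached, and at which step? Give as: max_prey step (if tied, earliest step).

Answer: 108 8

Derivation:
Step 1: prey: 34+13-10=37; pred: 16+5-8=13
Step 2: prey: 37+14-9=42; pred: 13+4-6=11
Step 3: prey: 42+16-9=49; pred: 11+4-5=10
Step 4: prey: 49+19-9=59; pred: 10+4-5=9
Step 5: prey: 59+23-10=72; pred: 9+5-4=10
Step 6: prey: 72+28-14=86; pred: 10+7-5=12
Step 7: prey: 86+34-20=100; pred: 12+10-6=16
Step 8: prey: 100+40-32=108; pred: 16+16-8=24
Step 9: prey: 108+43-51=100; pred: 24+25-12=37
Step 10: prey: 100+40-74=66; pred: 37+37-18=56
Max prey = 108 at step 8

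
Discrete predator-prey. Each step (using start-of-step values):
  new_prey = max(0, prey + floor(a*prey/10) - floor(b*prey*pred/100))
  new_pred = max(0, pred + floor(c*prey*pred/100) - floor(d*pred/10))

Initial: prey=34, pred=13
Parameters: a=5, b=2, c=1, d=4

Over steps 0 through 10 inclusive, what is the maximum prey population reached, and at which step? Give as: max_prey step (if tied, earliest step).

Step 1: prey: 34+17-8=43; pred: 13+4-5=12
Step 2: prey: 43+21-10=54; pred: 12+5-4=13
Step 3: prey: 54+27-14=67; pred: 13+7-5=15
Step 4: prey: 67+33-20=80; pred: 15+10-6=19
Step 5: prey: 80+40-30=90; pred: 19+15-7=27
Step 6: prey: 90+45-48=87; pred: 27+24-10=41
Step 7: prey: 87+43-71=59; pred: 41+35-16=60
Step 8: prey: 59+29-70=18; pred: 60+35-24=71
Step 9: prey: 18+9-25=2; pred: 71+12-28=55
Step 10: prey: 2+1-2=1; pred: 55+1-22=34
Max prey = 90 at step 5

Answer: 90 5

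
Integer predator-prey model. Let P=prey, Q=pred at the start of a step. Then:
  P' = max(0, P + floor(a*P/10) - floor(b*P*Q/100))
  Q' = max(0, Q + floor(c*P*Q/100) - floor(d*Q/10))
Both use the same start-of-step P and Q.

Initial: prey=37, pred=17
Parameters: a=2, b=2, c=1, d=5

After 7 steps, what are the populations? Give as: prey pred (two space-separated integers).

Step 1: prey: 37+7-12=32; pred: 17+6-8=15
Step 2: prey: 32+6-9=29; pred: 15+4-7=12
Step 3: prey: 29+5-6=28; pred: 12+3-6=9
Step 4: prey: 28+5-5=28; pred: 9+2-4=7
Step 5: prey: 28+5-3=30; pred: 7+1-3=5
Step 6: prey: 30+6-3=33; pred: 5+1-2=4
Step 7: prey: 33+6-2=37; pred: 4+1-2=3

Answer: 37 3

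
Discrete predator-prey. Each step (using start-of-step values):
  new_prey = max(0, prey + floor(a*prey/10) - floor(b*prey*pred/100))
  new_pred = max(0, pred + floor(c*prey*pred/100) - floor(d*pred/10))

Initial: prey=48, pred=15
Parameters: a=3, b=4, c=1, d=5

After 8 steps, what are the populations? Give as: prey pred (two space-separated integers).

Answer: 32 1

Derivation:
Step 1: prey: 48+14-28=34; pred: 15+7-7=15
Step 2: prey: 34+10-20=24; pred: 15+5-7=13
Step 3: prey: 24+7-12=19; pred: 13+3-6=10
Step 4: prey: 19+5-7=17; pred: 10+1-5=6
Step 5: prey: 17+5-4=18; pred: 6+1-3=4
Step 6: prey: 18+5-2=21; pred: 4+0-2=2
Step 7: prey: 21+6-1=26; pred: 2+0-1=1
Step 8: prey: 26+7-1=32; pred: 1+0-0=1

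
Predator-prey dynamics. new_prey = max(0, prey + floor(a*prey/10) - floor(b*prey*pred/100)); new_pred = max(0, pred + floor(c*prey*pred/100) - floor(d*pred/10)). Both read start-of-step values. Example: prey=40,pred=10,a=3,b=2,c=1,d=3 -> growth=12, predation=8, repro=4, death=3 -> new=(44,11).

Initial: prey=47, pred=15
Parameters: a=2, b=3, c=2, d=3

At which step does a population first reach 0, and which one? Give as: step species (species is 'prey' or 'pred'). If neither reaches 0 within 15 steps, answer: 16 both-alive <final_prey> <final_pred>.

Step 1: prey: 47+9-21=35; pred: 15+14-4=25
Step 2: prey: 35+7-26=16; pred: 25+17-7=35
Step 3: prey: 16+3-16=3; pred: 35+11-10=36
Step 4: prey: 3+0-3=0; pred: 36+2-10=28
First extinction: prey at step 4

Answer: 4 prey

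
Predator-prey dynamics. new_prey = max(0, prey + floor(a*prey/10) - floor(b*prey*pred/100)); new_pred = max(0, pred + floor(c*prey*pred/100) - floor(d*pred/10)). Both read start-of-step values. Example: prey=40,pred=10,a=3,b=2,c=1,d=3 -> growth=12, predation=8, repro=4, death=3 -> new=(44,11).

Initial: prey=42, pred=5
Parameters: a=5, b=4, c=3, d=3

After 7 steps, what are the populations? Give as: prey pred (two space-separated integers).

Step 1: prey: 42+21-8=55; pred: 5+6-1=10
Step 2: prey: 55+27-22=60; pred: 10+16-3=23
Step 3: prey: 60+30-55=35; pred: 23+41-6=58
Step 4: prey: 35+17-81=0; pred: 58+60-17=101
Step 5: prey: 0+0-0=0; pred: 101+0-30=71
Step 6: prey: 0+0-0=0; pred: 71+0-21=50
Step 7: prey: 0+0-0=0; pred: 50+0-15=35

Answer: 0 35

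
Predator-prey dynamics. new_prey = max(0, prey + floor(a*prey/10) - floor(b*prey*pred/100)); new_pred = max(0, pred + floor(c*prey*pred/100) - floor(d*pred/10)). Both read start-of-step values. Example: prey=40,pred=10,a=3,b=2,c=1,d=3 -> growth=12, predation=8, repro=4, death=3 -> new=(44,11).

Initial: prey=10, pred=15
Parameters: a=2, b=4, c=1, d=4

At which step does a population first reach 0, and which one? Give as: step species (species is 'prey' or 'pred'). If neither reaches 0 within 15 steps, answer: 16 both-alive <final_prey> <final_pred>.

Step 1: prey: 10+2-6=6; pred: 15+1-6=10
Step 2: prey: 6+1-2=5; pred: 10+0-4=6
Step 3: prey: 5+1-1=5; pred: 6+0-2=4
Step 4: prey: 5+1-0=6; pred: 4+0-1=3
Step 5: prey: 6+1-0=7; pred: 3+0-1=2
Step 6: prey: 7+1-0=8; pred: 2+0-0=2
Step 7: prey: 8+1-0=9; pred: 2+0-0=2
Step 8: prey: 9+1-0=10; pred: 2+0-0=2
Step 9: prey: 10+2-0=12; pred: 2+0-0=2
Step 10: prey: 12+2-0=14; pred: 2+0-0=2
Step 11: prey: 14+2-1=15; pred: 2+0-0=2
Step 12: prey: 15+3-1=17; pred: 2+0-0=2
Step 13: prey: 17+3-1=19; pred: 2+0-0=2
Step 14: prey: 19+3-1=21; pred: 2+0-0=2
Step 15: prey: 21+4-1=24; pred: 2+0-0=2
No extinction within 15 steps

Answer: 16 both-alive 24 2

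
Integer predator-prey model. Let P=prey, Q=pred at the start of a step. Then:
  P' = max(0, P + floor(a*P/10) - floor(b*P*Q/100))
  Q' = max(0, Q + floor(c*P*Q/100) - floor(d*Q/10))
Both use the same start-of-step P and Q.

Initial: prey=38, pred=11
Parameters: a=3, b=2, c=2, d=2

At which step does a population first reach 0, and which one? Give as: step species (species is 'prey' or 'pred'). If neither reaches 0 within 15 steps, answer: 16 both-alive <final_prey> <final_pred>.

Step 1: prey: 38+11-8=41; pred: 11+8-2=17
Step 2: prey: 41+12-13=40; pred: 17+13-3=27
Step 3: prey: 40+12-21=31; pred: 27+21-5=43
Step 4: prey: 31+9-26=14; pred: 43+26-8=61
Step 5: prey: 14+4-17=1; pred: 61+17-12=66
Step 6: prey: 1+0-1=0; pred: 66+1-13=54
First extinction: prey at step 6

Answer: 6 prey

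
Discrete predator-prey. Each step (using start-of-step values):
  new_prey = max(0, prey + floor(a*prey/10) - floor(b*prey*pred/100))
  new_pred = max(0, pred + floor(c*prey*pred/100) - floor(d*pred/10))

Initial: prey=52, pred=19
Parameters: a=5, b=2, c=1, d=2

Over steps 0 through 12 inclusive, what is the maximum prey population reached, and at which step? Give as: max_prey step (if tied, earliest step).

Step 1: prey: 52+26-19=59; pred: 19+9-3=25
Step 2: prey: 59+29-29=59; pred: 25+14-5=34
Step 3: prey: 59+29-40=48; pred: 34+20-6=48
Step 4: prey: 48+24-46=26; pred: 48+23-9=62
Step 5: prey: 26+13-32=7; pred: 62+16-12=66
Step 6: prey: 7+3-9=1; pred: 66+4-13=57
Step 7: prey: 1+0-1=0; pred: 57+0-11=46
Step 8: prey: 0+0-0=0; pred: 46+0-9=37
Step 9: prey: 0+0-0=0; pred: 37+0-7=30
Step 10: prey: 0+0-0=0; pred: 30+0-6=24
Step 11: prey: 0+0-0=0; pred: 24+0-4=20
Step 12: prey: 0+0-0=0; pred: 20+0-4=16
Max prey = 59 at step 1

Answer: 59 1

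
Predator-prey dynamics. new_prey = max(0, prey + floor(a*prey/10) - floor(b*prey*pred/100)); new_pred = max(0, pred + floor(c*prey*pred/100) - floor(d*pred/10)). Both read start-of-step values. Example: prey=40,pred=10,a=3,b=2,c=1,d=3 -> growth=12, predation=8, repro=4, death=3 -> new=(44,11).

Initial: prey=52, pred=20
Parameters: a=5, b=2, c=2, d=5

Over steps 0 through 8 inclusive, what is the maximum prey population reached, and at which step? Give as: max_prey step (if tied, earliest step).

Step 1: prey: 52+26-20=58; pred: 20+20-10=30
Step 2: prey: 58+29-34=53; pred: 30+34-15=49
Step 3: prey: 53+26-51=28; pred: 49+51-24=76
Step 4: prey: 28+14-42=0; pred: 76+42-38=80
Step 5: prey: 0+0-0=0; pred: 80+0-40=40
Step 6: prey: 0+0-0=0; pred: 40+0-20=20
Step 7: prey: 0+0-0=0; pred: 20+0-10=10
Step 8: prey: 0+0-0=0; pred: 10+0-5=5
Max prey = 58 at step 1

Answer: 58 1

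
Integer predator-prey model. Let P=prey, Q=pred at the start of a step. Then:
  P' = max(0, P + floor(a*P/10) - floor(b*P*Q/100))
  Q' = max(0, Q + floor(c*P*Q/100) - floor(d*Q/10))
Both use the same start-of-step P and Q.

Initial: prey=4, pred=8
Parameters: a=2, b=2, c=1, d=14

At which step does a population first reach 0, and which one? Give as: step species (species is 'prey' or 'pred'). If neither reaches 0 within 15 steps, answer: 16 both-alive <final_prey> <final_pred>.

Step 1: prey: 4+0-0=4; pred: 8+0-11=0
First extinction: pred at step 1

Answer: 1 pred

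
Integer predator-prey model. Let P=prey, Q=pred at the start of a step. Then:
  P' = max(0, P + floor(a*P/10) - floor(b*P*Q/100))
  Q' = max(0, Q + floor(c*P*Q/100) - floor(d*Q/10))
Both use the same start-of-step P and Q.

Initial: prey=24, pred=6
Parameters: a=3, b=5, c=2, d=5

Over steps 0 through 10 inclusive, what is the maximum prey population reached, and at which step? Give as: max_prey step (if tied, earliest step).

Step 1: prey: 24+7-7=24; pred: 6+2-3=5
Step 2: prey: 24+7-6=25; pred: 5+2-2=5
Step 3: prey: 25+7-6=26; pred: 5+2-2=5
Step 4: prey: 26+7-6=27; pred: 5+2-2=5
Step 5: prey: 27+8-6=29; pred: 5+2-2=5
Step 6: prey: 29+8-7=30; pred: 5+2-2=5
Step 7: prey: 30+9-7=32; pred: 5+3-2=6
Step 8: prey: 32+9-9=32; pred: 6+3-3=6
Step 9: prey: 32+9-9=32; pred: 6+3-3=6
Step 10: prey: 32+9-9=32; pred: 6+3-3=6
Max prey = 32 at step 7

Answer: 32 7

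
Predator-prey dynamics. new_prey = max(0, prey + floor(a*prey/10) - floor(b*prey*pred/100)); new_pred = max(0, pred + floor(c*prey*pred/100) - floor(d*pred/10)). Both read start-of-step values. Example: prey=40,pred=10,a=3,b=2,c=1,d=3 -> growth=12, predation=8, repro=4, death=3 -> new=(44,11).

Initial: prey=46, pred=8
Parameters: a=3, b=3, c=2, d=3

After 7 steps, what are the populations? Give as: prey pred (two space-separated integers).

Answer: 0 19

Derivation:
Step 1: prey: 46+13-11=48; pred: 8+7-2=13
Step 2: prey: 48+14-18=44; pred: 13+12-3=22
Step 3: prey: 44+13-29=28; pred: 22+19-6=35
Step 4: prey: 28+8-29=7; pred: 35+19-10=44
Step 5: prey: 7+2-9=0; pred: 44+6-13=37
Step 6: prey: 0+0-0=0; pred: 37+0-11=26
Step 7: prey: 0+0-0=0; pred: 26+0-7=19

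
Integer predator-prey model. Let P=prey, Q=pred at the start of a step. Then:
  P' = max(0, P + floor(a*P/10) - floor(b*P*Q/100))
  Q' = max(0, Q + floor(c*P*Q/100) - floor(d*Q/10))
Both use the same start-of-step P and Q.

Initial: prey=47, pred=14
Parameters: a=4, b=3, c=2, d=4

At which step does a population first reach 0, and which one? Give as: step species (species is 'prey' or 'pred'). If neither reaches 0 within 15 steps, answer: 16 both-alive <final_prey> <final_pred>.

Answer: 5 prey

Derivation:
Step 1: prey: 47+18-19=46; pred: 14+13-5=22
Step 2: prey: 46+18-30=34; pred: 22+20-8=34
Step 3: prey: 34+13-34=13; pred: 34+23-13=44
Step 4: prey: 13+5-17=1; pred: 44+11-17=38
Step 5: prey: 1+0-1=0; pred: 38+0-15=23
First extinction: prey at step 5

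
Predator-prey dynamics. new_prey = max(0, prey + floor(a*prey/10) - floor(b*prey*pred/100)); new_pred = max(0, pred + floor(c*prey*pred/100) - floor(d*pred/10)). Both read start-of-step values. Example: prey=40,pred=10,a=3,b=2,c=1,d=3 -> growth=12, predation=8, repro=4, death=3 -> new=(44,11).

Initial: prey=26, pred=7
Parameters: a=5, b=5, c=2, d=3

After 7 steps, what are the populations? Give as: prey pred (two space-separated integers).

Step 1: prey: 26+13-9=30; pred: 7+3-2=8
Step 2: prey: 30+15-12=33; pred: 8+4-2=10
Step 3: prey: 33+16-16=33; pred: 10+6-3=13
Step 4: prey: 33+16-21=28; pred: 13+8-3=18
Step 5: prey: 28+14-25=17; pred: 18+10-5=23
Step 6: prey: 17+8-19=6; pred: 23+7-6=24
Step 7: prey: 6+3-7=2; pred: 24+2-7=19

Answer: 2 19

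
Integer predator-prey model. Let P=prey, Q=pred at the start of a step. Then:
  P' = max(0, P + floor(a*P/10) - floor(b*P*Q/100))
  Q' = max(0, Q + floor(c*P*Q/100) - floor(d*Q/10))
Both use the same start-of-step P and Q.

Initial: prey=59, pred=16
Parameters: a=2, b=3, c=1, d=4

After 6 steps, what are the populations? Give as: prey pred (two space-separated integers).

Step 1: prey: 59+11-28=42; pred: 16+9-6=19
Step 2: prey: 42+8-23=27; pred: 19+7-7=19
Step 3: prey: 27+5-15=17; pred: 19+5-7=17
Step 4: prey: 17+3-8=12; pred: 17+2-6=13
Step 5: prey: 12+2-4=10; pred: 13+1-5=9
Step 6: prey: 10+2-2=10; pred: 9+0-3=6

Answer: 10 6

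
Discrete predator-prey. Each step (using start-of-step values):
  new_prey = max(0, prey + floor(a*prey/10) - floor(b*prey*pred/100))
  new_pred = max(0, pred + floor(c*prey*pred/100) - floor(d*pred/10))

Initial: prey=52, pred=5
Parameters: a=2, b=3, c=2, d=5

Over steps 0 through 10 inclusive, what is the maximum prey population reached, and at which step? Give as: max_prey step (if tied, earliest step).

Step 1: prey: 52+10-7=55; pred: 5+5-2=8
Step 2: prey: 55+11-13=53; pred: 8+8-4=12
Step 3: prey: 53+10-19=44; pred: 12+12-6=18
Step 4: prey: 44+8-23=29; pred: 18+15-9=24
Step 5: prey: 29+5-20=14; pred: 24+13-12=25
Step 6: prey: 14+2-10=6; pred: 25+7-12=20
Step 7: prey: 6+1-3=4; pred: 20+2-10=12
Step 8: prey: 4+0-1=3; pred: 12+0-6=6
Step 9: prey: 3+0-0=3; pred: 6+0-3=3
Step 10: prey: 3+0-0=3; pred: 3+0-1=2
Max prey = 55 at step 1

Answer: 55 1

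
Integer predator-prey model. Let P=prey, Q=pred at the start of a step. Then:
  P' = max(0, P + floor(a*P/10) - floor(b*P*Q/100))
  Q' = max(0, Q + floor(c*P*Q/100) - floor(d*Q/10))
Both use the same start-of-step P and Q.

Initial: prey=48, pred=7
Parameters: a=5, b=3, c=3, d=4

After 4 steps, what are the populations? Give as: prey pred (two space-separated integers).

Step 1: prey: 48+24-10=62; pred: 7+10-2=15
Step 2: prey: 62+31-27=66; pred: 15+27-6=36
Step 3: prey: 66+33-71=28; pred: 36+71-14=93
Step 4: prey: 28+14-78=0; pred: 93+78-37=134

Answer: 0 134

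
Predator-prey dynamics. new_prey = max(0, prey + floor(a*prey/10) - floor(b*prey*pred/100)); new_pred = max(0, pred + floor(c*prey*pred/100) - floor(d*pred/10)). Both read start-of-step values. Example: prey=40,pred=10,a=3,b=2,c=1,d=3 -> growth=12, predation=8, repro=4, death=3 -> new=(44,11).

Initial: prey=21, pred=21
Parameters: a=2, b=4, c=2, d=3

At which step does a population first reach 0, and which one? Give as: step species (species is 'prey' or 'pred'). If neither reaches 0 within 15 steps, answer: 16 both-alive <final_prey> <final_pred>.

Step 1: prey: 21+4-17=8; pred: 21+8-6=23
Step 2: prey: 8+1-7=2; pred: 23+3-6=20
Step 3: prey: 2+0-1=1; pred: 20+0-6=14
Step 4: prey: 1+0-0=1; pred: 14+0-4=10
Step 5: prey: 1+0-0=1; pred: 10+0-3=7
Step 6: prey: 1+0-0=1; pred: 7+0-2=5
Step 7: prey: 1+0-0=1; pred: 5+0-1=4
Step 8: prey: 1+0-0=1; pred: 4+0-1=3
Step 9: prey: 1+0-0=1; pred: 3+0-0=3
Steps 10-15: state stable at prey=1, pred=3 (no change)
No extinction within 15 steps

Answer: 16 both-alive 1 3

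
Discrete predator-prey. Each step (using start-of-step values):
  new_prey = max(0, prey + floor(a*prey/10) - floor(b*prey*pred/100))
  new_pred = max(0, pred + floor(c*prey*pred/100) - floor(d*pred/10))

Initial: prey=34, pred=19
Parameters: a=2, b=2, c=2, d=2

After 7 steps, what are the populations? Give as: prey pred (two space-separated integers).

Step 1: prey: 34+6-12=28; pred: 19+12-3=28
Step 2: prey: 28+5-15=18; pred: 28+15-5=38
Step 3: prey: 18+3-13=8; pred: 38+13-7=44
Step 4: prey: 8+1-7=2; pred: 44+7-8=43
Step 5: prey: 2+0-1=1; pred: 43+1-8=36
Step 6: prey: 1+0-0=1; pred: 36+0-7=29
Step 7: prey: 1+0-0=1; pred: 29+0-5=24

Answer: 1 24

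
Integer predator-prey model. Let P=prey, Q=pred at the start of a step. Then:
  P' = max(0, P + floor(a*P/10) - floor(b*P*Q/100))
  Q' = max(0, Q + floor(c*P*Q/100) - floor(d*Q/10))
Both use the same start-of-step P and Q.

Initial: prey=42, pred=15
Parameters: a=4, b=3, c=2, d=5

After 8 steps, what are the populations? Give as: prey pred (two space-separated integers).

Answer: 8 4

Derivation:
Step 1: prey: 42+16-18=40; pred: 15+12-7=20
Step 2: prey: 40+16-24=32; pred: 20+16-10=26
Step 3: prey: 32+12-24=20; pred: 26+16-13=29
Step 4: prey: 20+8-17=11; pred: 29+11-14=26
Step 5: prey: 11+4-8=7; pred: 26+5-13=18
Step 6: prey: 7+2-3=6; pred: 18+2-9=11
Step 7: prey: 6+2-1=7; pred: 11+1-5=7
Step 8: prey: 7+2-1=8; pred: 7+0-3=4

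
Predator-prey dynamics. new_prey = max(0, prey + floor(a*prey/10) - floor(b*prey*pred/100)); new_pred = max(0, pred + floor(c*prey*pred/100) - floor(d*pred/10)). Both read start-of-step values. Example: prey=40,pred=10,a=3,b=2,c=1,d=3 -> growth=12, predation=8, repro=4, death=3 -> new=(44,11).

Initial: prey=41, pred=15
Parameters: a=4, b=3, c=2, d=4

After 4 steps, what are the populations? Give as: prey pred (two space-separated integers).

Answer: 6 32

Derivation:
Step 1: prey: 41+16-18=39; pred: 15+12-6=21
Step 2: prey: 39+15-24=30; pred: 21+16-8=29
Step 3: prey: 30+12-26=16; pred: 29+17-11=35
Step 4: prey: 16+6-16=6; pred: 35+11-14=32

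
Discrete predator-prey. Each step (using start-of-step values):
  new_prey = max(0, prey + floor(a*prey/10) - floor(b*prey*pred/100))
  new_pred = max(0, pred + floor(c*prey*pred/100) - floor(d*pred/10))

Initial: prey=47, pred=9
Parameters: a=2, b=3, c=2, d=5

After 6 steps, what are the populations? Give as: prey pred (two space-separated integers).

Step 1: prey: 47+9-12=44; pred: 9+8-4=13
Step 2: prey: 44+8-17=35; pred: 13+11-6=18
Step 3: prey: 35+7-18=24; pred: 18+12-9=21
Step 4: prey: 24+4-15=13; pred: 21+10-10=21
Step 5: prey: 13+2-8=7; pred: 21+5-10=16
Step 6: prey: 7+1-3=5; pred: 16+2-8=10

Answer: 5 10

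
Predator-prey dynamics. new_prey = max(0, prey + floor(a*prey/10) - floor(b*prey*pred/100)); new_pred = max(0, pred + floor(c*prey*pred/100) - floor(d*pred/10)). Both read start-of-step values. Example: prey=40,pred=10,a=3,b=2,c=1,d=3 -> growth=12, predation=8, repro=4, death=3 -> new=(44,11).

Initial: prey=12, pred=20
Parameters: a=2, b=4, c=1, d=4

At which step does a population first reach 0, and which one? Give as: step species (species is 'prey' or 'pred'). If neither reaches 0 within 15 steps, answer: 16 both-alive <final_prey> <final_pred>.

Answer: 16 both-alive 3 2

Derivation:
Step 1: prey: 12+2-9=5; pred: 20+2-8=14
Step 2: prey: 5+1-2=4; pred: 14+0-5=9
Step 3: prey: 4+0-1=3; pred: 9+0-3=6
Step 4: prey: 3+0-0=3; pred: 6+0-2=4
Step 5: prey: 3+0-0=3; pred: 4+0-1=3
Step 6: prey: 3+0-0=3; pred: 3+0-1=2
Step 7: prey: 3+0-0=3; pred: 2+0-0=2
Steps 8-15: state stable at prey=3, pred=2 (no change)
No extinction within 15 steps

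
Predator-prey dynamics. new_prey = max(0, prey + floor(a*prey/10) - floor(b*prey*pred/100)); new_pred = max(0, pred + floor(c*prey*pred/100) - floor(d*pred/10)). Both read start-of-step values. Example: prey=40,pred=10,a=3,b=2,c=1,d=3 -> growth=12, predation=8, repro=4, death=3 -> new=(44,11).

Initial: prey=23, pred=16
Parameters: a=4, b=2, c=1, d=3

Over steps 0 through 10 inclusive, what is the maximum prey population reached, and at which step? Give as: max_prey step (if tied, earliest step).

Step 1: prey: 23+9-7=25; pred: 16+3-4=15
Step 2: prey: 25+10-7=28; pred: 15+3-4=14
Step 3: prey: 28+11-7=32; pred: 14+3-4=13
Step 4: prey: 32+12-8=36; pred: 13+4-3=14
Step 5: prey: 36+14-10=40; pred: 14+5-4=15
Step 6: prey: 40+16-12=44; pred: 15+6-4=17
Step 7: prey: 44+17-14=47; pred: 17+7-5=19
Step 8: prey: 47+18-17=48; pred: 19+8-5=22
Step 9: prey: 48+19-21=46; pred: 22+10-6=26
Step 10: prey: 46+18-23=41; pred: 26+11-7=30
Max prey = 48 at step 8

Answer: 48 8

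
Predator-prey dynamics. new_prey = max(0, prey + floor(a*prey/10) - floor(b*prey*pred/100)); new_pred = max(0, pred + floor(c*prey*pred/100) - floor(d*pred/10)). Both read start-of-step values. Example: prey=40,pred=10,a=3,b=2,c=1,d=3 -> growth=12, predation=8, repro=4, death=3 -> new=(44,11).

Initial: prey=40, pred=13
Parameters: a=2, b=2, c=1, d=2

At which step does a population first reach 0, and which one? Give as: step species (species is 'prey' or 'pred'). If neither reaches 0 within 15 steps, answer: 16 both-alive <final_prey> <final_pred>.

Answer: 16 both-alive 9 5

Derivation:
Step 1: prey: 40+8-10=38; pred: 13+5-2=16
Step 2: prey: 38+7-12=33; pred: 16+6-3=19
Step 3: prey: 33+6-12=27; pred: 19+6-3=22
Step 4: prey: 27+5-11=21; pred: 22+5-4=23
Step 5: prey: 21+4-9=16; pred: 23+4-4=23
Step 6: prey: 16+3-7=12; pred: 23+3-4=22
Step 7: prey: 12+2-5=9; pred: 22+2-4=20
Step 8: prey: 9+1-3=7; pred: 20+1-4=17
Step 9: prey: 7+1-2=6; pred: 17+1-3=15
Step 10: prey: 6+1-1=6; pred: 15+0-3=12
Step 11: prey: 6+1-1=6; pred: 12+0-2=10
Step 12: prey: 6+1-1=6; pred: 10+0-2=8
Step 13: prey: 6+1-0=7; pred: 8+0-1=7
Step 14: prey: 7+1-0=8; pred: 7+0-1=6
Step 15: prey: 8+1-0=9; pred: 6+0-1=5
No extinction within 15 steps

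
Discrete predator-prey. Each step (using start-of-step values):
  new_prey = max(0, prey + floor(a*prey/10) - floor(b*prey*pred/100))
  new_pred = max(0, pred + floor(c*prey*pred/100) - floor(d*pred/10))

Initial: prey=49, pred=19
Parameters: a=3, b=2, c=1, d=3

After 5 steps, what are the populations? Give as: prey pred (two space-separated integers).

Step 1: prey: 49+14-18=45; pred: 19+9-5=23
Step 2: prey: 45+13-20=38; pred: 23+10-6=27
Step 3: prey: 38+11-20=29; pred: 27+10-8=29
Step 4: prey: 29+8-16=21; pred: 29+8-8=29
Step 5: prey: 21+6-12=15; pred: 29+6-8=27

Answer: 15 27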